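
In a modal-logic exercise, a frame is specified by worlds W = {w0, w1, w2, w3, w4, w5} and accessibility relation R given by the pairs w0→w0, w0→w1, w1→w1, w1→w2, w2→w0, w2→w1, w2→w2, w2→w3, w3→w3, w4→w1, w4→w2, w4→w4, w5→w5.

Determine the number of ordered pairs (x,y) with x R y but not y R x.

5

Enumerating: (w0,w1), (w2,w0), (w2,w3), (w4,w1), (w4,w2).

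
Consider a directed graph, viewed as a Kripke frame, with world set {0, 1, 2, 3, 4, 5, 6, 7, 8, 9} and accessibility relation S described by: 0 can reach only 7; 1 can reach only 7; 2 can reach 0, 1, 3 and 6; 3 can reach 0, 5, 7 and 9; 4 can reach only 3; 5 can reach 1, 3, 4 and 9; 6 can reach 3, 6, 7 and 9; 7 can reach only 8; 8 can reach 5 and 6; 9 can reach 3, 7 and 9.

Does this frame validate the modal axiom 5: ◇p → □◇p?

No

Axiom 5 corresponds to the accessibility relation being Euclidean.
Euclidean: no — 2 S 0 and 2 S 1, but not 0 S 1.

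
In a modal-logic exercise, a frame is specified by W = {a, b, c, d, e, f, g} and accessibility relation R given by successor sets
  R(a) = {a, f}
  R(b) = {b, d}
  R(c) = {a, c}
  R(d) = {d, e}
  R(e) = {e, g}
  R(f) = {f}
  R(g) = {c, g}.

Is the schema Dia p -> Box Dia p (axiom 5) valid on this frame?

Axiom 5 corresponds to the accessibility relation being Euclidean.
Euclidean: no — a R f and a R a, but not f R a.

No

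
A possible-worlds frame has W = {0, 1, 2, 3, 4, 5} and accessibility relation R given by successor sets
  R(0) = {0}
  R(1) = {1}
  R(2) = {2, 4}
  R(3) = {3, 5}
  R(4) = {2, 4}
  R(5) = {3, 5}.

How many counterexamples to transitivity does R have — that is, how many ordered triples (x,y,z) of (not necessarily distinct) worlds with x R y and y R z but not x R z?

0

R is transitive; there are no such tuples.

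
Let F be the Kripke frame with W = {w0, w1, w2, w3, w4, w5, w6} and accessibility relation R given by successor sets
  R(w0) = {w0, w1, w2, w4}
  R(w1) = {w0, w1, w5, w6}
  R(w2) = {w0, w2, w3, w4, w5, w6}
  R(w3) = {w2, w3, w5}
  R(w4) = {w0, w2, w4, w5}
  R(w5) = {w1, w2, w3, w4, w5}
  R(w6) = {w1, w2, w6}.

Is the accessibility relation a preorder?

Reflexive: yes — every world is R-related to itself.
Transitive: no — w0 R w1 and w1 R w5, but not w0 R w5.
So R is not a preorder.

No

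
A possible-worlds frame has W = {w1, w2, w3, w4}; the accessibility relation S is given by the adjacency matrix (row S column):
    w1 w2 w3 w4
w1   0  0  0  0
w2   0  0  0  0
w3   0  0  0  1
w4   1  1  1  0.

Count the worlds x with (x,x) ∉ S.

Enumerating: w1, w2, w3, w4.

4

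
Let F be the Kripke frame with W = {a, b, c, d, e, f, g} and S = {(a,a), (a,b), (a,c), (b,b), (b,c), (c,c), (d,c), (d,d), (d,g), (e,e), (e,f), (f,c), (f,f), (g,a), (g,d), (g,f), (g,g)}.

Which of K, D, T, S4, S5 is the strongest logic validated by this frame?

T

Serial (axiom D): yes — every world has a successor (e.g. a S a).
Reflexive (axiom T): yes — every world is S-related to itself.
Transitive (axiom 4): no — d S g and g S a, but not d S a.
Euclidean (axiom 5): no — a S c and a S b, but not c S b.
So F validates K, D, T; S4 would additionally require S to be transitive. The strongest is T.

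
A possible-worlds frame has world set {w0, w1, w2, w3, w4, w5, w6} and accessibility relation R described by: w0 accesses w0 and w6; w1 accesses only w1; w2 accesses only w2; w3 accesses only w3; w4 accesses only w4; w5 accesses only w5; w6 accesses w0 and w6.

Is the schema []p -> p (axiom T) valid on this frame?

By correspondence theory, T is valid on a frame iff R is reflexive.
Reflexive: yes — every world is R-related to itself.

Yes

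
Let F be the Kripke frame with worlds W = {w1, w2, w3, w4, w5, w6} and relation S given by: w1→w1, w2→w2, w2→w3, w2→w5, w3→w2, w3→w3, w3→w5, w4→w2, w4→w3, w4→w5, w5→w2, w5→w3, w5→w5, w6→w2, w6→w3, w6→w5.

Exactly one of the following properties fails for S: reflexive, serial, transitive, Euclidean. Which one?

reflexive

Reflexive: no — w4 is not related to itself.
Serial: yes — every world has a successor (e.g. w1 S w1).
Transitive: yes — every two-step S-path is closed by a direct edge.
Euclidean: yes — any two successors of a common world are S-related.
Only reflexive fails.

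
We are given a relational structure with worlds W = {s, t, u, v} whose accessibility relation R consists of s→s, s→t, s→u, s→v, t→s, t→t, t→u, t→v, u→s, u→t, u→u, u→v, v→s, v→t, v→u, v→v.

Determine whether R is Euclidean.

Yes

Euclidean: yes — any two successors of a common world are R-related.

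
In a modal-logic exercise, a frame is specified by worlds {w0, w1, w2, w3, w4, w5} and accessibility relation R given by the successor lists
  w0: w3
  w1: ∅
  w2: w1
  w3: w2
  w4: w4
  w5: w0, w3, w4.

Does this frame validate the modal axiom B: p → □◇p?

The schema B characterises exactly the symmetric frames.
Symmetric: no — w0 R w3 but not w3 R w0.

No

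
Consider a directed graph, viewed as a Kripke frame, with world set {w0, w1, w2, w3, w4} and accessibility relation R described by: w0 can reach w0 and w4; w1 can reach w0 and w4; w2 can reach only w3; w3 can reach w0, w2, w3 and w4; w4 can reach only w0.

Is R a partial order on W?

No

Reflexive: no — w1 is not related to itself.
Transitive: no — w2 R w3 and w3 R w0, but not w2 R w0.
Antisymmetric: no — w0 R w4 and w4 R w0 with w0 ≠ w4.
So R is not a partial order.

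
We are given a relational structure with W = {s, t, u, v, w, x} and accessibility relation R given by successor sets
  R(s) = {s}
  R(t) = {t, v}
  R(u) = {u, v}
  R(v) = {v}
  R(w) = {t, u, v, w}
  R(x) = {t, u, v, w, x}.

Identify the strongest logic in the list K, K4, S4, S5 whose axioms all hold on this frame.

S4

Transitive (axiom 4): yes — every two-step R-path is closed by a direct edge.
Reflexive (axiom T): yes — every world is R-related to itself.
Euclidean (axiom 5): no — w R t and w R u, but not t R u.
So F validates K, K4, S4; S5 would additionally require R to be Euclidean. The strongest is S4.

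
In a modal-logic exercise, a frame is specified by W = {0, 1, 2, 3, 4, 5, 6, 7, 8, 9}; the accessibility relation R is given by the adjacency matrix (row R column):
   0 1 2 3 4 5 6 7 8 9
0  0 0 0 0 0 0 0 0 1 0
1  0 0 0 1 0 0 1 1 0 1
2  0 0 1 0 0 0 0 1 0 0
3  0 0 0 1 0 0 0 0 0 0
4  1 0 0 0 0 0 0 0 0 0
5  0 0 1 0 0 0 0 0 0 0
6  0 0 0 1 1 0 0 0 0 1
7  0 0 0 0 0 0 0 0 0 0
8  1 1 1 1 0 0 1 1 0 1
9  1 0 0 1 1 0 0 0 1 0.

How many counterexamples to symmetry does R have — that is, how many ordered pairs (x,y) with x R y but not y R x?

Enumerating: (1,3), (1,6), (1,7), (1,9), (2,7), (4,0), (5,2), (6,3), (6,4), (6,9), (8,1), (8,2), (8,3), (8,6), (8,7), (9,0), (9,3), (9,4).

18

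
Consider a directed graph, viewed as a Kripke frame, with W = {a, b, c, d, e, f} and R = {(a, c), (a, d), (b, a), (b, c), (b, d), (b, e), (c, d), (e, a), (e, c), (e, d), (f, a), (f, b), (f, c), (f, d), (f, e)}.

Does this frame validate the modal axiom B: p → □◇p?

No

The schema B characterises exactly the symmetric frames.
Symmetric: no — a R c but not c R a.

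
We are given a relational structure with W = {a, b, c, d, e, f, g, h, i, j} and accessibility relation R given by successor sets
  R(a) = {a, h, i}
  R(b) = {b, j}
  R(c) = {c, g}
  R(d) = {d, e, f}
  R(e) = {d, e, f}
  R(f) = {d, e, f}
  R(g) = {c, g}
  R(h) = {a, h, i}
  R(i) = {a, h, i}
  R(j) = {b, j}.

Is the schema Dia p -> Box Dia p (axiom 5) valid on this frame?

Yes

The schema 5 characterises exactly the Euclidean frames.
Euclidean: yes — any two successors of a common world are R-related.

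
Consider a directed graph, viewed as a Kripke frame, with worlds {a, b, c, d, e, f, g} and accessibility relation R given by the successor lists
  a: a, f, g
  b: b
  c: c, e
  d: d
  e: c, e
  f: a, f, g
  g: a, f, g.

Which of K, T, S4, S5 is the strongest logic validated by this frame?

Reflexive (axiom T): yes — every world is R-related to itself.
Transitive (axiom 4): yes — every two-step R-path is closed by a direct edge.
Euclidean (axiom 5): yes — any two successors of a common world are R-related.
So F validates K, T, S4, S5. The strongest is S5.

S5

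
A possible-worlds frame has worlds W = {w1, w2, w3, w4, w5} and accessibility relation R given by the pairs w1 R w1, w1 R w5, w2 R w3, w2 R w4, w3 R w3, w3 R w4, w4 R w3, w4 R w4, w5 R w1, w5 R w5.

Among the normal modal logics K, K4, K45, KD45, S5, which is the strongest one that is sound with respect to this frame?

KD45

Transitive (axiom 4): yes — every two-step R-path is closed by a direct edge.
Euclidean (axiom 5): yes — any two successors of a common world are R-related.
Serial (axiom D): yes — every world has a successor (e.g. w1 R w1).
Reflexive (axiom T): no — w2 is not related to itself.
So F validates K, K4, K45, KD45; S5 would additionally require R to be reflexive. The strongest is KD45.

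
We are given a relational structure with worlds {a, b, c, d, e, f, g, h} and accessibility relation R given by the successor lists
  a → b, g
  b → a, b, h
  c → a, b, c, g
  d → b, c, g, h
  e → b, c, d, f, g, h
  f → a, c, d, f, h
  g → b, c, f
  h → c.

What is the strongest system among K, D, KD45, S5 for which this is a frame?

D

Serial (axiom D): yes — every world has a successor (e.g. a R b).
Euclidean (axiom 5): no — a R b and a R g, but not b R g.
Transitive (axiom 4): no — a R b and b R h, but not a R h.
Reflexive (axiom T): no — a is not related to itself.
So F validates K, D; KD45 would additionally require R to be Euclidean and transitive. The strongest is D.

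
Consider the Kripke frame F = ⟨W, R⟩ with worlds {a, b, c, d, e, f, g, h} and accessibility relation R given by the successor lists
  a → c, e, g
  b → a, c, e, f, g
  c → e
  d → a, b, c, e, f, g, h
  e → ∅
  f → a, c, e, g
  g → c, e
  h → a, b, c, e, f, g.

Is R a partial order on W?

No

Reflexive: no — a is not related to itself.
Transitive: yes — every two-step R-path is closed by a direct edge.
Antisymmetric: yes — no distinct pair is related both ways.
So R is not a partial order.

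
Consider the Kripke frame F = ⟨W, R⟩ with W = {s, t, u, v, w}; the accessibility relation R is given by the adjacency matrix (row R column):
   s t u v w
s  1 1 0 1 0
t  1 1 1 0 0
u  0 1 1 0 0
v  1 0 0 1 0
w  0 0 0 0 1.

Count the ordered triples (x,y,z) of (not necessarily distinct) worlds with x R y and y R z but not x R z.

Enumerating: (s,t,u), (t,s,v), (u,t,s), (v,s,t).

4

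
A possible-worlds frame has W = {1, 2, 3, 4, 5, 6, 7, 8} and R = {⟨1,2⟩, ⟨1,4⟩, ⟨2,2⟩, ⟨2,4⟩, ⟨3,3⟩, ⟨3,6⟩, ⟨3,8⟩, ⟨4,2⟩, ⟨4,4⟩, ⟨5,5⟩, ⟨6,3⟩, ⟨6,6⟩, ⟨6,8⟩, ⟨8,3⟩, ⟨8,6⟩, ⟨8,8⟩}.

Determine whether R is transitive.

Transitive: yes — every two-step R-path is closed by a direct edge.

Yes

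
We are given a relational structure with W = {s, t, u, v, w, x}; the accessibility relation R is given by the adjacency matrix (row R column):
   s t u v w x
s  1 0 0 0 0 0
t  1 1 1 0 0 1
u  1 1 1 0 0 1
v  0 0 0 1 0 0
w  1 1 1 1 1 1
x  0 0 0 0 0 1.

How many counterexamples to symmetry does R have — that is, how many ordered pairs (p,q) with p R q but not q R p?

Enumerating: (t,s), (t,x), (u,s), (u,x), (w,s), (w,t), (w,u), (w,v), (w,x).

9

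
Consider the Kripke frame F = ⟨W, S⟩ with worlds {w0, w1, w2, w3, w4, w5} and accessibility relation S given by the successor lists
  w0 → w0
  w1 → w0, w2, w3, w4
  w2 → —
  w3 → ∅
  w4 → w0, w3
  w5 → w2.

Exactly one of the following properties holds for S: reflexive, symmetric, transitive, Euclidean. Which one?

Reflexive: no — w1 is not related to itself.
Symmetric: no — w1 S w0 but not w0 S w1.
Transitive: yes — every two-step S-path is closed by a direct edge.
Euclidean: no — w1 S w0 and w1 S w2, but not w0 S w2.
Only transitive holds.

transitive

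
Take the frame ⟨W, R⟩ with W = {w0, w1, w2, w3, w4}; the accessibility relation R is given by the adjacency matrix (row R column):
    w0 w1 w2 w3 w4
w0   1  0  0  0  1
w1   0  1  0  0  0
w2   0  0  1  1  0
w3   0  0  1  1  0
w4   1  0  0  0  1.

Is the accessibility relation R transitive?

Transitive: yes — every two-step R-path is closed by a direct edge.

Yes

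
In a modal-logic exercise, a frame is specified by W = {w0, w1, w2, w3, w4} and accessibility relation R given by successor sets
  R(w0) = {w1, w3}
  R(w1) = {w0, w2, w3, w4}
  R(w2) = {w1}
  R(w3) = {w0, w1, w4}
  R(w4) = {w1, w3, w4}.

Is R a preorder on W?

Reflexive: no — w0 is not related to itself.
Transitive: no — w0 R w1 and w1 R w2, but not w0 R w2.
So R is not a preorder.

No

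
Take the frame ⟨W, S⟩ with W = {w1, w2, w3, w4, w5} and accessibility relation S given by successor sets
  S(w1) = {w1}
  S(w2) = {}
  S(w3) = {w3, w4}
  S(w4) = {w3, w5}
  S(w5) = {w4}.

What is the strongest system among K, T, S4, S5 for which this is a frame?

Reflexive (axiom T): no — w2 is not related to itself.
Transitive (axiom 4): no — w3 S w4 and w4 S w5, but not w3 S w5.
Euclidean (axiom 5): no — w4 S w3 and w4 S w5, but not w3 S w5.
So F validates K; T would additionally require S to be reflexive. The strongest is K.

K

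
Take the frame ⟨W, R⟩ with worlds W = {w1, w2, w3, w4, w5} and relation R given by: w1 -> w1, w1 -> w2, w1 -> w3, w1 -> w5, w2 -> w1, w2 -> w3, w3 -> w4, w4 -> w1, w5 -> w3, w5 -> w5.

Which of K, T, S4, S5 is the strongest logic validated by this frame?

Reflexive (axiom T): no — w2 is not related to itself.
Transitive (axiom 4): no — w1 R w3 and w3 R w4, but not w1 R w4.
Euclidean (axiom 5): no — w1 R w2 and w1 R w5, but not w2 R w5.
So F validates K; T would additionally require R to be reflexive. The strongest is K.

K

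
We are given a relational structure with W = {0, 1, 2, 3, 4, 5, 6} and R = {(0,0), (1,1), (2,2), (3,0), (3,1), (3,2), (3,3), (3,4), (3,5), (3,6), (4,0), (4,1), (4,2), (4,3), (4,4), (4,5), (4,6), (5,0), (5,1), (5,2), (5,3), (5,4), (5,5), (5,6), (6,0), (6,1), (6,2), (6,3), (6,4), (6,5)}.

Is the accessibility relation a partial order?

No

Reflexive: no — 6 is not related to itself.
Transitive: no — 6 R 3 and 3 R 6, but not 6 R 6.
Antisymmetric: no — 3 R 4 and 4 R 3 with 3 ≠ 4.
So R is not a partial order.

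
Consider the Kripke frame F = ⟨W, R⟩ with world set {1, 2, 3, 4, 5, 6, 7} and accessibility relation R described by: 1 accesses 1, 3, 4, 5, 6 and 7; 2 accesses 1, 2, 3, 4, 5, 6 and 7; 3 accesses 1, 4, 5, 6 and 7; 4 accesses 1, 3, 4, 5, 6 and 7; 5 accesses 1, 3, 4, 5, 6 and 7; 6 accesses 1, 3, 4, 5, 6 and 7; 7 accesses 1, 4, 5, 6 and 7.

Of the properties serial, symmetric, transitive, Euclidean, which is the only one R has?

serial

Serial: yes — every world has a successor (e.g. 1 R 1).
Symmetric: no — 2 R 1 but not 1 R 2.
Transitive: no — 7 R 1 and 1 R 3, but not 7 R 3.
Euclidean: no — 1 R 7 and 1 R 3, but not 7 R 3.
Only serial holds.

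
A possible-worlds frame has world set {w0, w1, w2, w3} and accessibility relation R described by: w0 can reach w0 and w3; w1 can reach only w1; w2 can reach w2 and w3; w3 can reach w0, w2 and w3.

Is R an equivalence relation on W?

Reflexive: yes — every world is R-related to itself.
Symmetric: yes — every pair in R has its reverse in R.
Transitive: no — w0 R w3 and w3 R w2, but not w0 R w2.
So R is not an equivalence relation.

No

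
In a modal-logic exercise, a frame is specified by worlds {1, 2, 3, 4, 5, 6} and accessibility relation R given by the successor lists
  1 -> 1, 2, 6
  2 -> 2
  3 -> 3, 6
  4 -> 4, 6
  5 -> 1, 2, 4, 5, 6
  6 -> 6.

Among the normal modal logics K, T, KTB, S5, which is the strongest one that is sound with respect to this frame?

T

Reflexive (axiom T): yes — every world is R-related to itself.
Symmetric (axiom B): no — 1 R 2 but not 2 R 1.
Euclidean (axiom 5): no — 1 R 2 and 1 R 6, but not 2 R 6.
So F validates K, T; KTB would additionally require R to be symmetric. The strongest is T.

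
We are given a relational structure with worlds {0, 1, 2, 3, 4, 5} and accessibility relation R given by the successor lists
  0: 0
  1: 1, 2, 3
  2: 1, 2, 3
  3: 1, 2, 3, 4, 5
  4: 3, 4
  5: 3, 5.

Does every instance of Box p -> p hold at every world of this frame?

Yes

The schema T characterises exactly the reflexive frames.
Reflexive: yes — every world is R-related to itself.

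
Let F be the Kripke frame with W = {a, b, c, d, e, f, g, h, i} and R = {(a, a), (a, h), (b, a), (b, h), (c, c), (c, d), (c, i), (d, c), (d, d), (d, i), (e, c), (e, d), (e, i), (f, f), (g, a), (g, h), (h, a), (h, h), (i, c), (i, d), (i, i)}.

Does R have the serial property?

Serial: yes — every world has a successor (e.g. a R a).

Yes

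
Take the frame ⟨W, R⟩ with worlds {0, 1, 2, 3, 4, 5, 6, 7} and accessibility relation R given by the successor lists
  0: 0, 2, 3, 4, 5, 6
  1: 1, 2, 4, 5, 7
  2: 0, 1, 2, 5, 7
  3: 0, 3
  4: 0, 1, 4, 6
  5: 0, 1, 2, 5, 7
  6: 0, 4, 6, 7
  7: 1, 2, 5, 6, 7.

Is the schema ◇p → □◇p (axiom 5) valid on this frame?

Axiom 5 corresponds to the accessibility relation being Euclidean.
Euclidean: no — 0 R 2 and 0 R 3, but not 2 R 3.

No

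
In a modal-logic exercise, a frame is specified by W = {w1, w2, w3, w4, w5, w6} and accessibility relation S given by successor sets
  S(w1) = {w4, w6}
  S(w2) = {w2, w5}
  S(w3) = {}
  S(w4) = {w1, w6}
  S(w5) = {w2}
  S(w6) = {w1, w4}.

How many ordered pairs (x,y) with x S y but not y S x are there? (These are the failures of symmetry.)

S is symmetric; there are no such tuples.

0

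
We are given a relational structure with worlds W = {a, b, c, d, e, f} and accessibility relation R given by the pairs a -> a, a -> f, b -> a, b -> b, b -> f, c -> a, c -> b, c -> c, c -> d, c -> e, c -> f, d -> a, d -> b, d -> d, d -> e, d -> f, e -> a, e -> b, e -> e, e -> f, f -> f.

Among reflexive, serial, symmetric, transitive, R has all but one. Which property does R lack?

Reflexive: yes — every world is R-related to itself.
Serial: yes — every world has a successor (e.g. a R a).
Symmetric: no — a R f but not f R a.
Transitive: yes — every two-step R-path is closed by a direct edge.
Only symmetric fails.

symmetric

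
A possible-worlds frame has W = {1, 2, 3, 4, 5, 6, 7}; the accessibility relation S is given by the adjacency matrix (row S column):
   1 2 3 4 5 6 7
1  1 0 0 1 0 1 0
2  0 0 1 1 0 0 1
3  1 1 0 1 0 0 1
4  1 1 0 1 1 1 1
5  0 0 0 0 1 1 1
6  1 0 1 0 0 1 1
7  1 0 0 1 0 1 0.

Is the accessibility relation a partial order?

No

Reflexive: no — 2 is not related to itself.
Transitive: no — 1 S 4 and 4 S 2, but not 1 S 2.
Antisymmetric: no — 1 S 4 and 4 S 1 with 1 ≠ 4.
So S is not a partial order.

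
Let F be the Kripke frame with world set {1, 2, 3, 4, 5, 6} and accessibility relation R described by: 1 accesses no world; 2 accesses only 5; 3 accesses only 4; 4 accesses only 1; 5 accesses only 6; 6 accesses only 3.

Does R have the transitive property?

Transitive: no — 2 R 5 and 5 R 6, but not 2 R 6.

No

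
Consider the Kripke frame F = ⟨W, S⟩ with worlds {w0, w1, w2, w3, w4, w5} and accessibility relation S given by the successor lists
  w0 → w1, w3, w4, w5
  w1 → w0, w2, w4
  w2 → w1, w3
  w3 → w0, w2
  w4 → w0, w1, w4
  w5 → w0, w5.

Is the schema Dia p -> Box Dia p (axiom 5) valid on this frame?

No

Axiom 5 corresponds to the accessibility relation being Euclidean.
Euclidean: no — w0 S w1 and w0 S w3, but not w1 S w3.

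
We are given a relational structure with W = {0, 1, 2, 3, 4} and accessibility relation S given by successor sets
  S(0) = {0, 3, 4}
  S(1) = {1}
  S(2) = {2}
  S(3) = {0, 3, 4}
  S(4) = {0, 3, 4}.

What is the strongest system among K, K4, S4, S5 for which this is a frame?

S5

Transitive (axiom 4): yes — every two-step S-path is closed by a direct edge.
Reflexive (axiom T): yes — every world is S-related to itself.
Euclidean (axiom 5): yes — any two successors of a common world are S-related.
So F validates K, K4, S4, S5. The strongest is S5.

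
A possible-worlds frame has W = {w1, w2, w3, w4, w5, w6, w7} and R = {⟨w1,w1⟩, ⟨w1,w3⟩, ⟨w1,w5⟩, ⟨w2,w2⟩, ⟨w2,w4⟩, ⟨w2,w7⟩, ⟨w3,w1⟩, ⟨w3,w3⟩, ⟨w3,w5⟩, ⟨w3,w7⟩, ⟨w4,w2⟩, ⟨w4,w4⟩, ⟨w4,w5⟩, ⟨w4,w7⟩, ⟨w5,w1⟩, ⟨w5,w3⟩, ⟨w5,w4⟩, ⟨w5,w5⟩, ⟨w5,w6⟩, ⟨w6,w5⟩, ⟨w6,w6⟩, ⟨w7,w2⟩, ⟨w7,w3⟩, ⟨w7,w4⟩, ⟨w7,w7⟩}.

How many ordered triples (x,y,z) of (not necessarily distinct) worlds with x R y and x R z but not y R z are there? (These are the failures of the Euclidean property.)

22

Enumerating: (w3,w1,w7), (w3,w5,w7), (w3,w7,w1), (w3,w7,w5), (w4,w2,w5), (w4,w5,w2), (w4,w5,w7), (w4,w7,w5), (w5,w1,w4), (w5,w1,w6), (w5,w3,w4), (w5,w3,w6), … and 10 more.
Total: 22.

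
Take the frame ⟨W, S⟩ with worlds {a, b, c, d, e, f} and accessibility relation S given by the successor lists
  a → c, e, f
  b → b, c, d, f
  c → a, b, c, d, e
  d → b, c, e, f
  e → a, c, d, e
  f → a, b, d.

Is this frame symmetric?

Symmetric: yes — every pair in S has its reverse in S.

Yes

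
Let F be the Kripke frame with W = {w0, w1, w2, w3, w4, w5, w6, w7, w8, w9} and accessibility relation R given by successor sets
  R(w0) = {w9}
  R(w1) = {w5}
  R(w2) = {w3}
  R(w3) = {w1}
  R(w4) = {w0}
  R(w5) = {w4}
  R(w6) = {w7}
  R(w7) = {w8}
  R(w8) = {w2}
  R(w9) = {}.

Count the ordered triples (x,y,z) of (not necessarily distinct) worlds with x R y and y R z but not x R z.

8

Enumerating: (w1,w5,w4), (w2,w3,w1), (w3,w1,w5), (w4,w0,w9), (w5,w4,w0), (w6,w7,w8), (w7,w8,w2), (w8,w2,w3).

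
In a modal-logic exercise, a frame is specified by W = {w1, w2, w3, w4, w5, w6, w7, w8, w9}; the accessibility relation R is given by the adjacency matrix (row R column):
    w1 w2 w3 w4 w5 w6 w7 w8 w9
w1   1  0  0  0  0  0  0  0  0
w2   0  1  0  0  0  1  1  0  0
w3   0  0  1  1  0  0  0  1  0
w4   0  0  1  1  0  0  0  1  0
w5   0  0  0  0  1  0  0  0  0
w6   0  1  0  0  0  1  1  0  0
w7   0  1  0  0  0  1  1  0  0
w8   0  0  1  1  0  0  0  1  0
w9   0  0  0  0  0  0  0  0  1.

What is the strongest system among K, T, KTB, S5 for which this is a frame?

Reflexive (axiom T): yes — every world is R-related to itself.
Symmetric (axiom B): yes — every pair in R has its reverse in R.
Euclidean (axiom 5): yes — any two successors of a common world are R-related.
So F validates K, T, KTB, S5. The strongest is S5.

S5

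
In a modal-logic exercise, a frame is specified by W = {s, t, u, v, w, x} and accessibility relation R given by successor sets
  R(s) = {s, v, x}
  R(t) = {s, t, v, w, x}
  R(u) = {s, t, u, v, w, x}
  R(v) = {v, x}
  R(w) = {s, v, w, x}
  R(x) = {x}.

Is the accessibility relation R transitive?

Transitive: yes — every two-step R-path is closed by a direct edge.

Yes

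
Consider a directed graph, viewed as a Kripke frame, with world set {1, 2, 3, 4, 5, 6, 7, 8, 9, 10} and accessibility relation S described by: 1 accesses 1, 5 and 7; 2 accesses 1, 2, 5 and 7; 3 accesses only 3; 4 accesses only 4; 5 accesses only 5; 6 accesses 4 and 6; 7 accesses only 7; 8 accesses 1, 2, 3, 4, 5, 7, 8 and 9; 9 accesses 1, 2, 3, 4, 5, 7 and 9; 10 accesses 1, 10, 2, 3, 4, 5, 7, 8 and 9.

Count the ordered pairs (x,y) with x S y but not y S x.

Enumerating: (1,5), (1,7), (10,1), (10,2), (10,3), (10,4), (10,5), (10,7), (10,8), (10,9), (2,1), (2,5), … and 15 more.
Total: 27.

27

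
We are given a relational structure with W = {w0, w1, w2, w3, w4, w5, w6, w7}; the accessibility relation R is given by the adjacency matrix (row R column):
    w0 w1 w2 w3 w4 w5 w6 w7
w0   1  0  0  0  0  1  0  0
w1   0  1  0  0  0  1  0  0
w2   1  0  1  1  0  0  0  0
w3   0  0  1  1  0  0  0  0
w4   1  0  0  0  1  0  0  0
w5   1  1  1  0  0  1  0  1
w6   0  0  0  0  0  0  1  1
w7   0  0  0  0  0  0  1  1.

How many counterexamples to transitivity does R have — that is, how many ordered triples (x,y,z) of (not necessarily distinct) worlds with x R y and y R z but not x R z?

Enumerating: (w0,w5,w1), (w0,w5,w2), (w0,w5,w7), (w1,w5,w0), (w1,w5,w2), (w1,w5,w7), (w2,w0,w5), (w3,w2,w0), (w4,w0,w5), (w5,w2,w3), (w5,w7,w6).

11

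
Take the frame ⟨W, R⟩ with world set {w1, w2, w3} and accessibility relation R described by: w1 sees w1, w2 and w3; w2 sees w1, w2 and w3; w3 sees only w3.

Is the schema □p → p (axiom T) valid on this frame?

The schema T characterises exactly the reflexive frames.
Reflexive: yes — every world is R-related to itself.

Yes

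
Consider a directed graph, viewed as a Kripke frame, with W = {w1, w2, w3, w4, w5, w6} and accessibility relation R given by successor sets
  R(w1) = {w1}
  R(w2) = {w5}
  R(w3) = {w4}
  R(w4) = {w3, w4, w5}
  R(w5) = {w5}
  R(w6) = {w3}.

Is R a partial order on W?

Reflexive: no — w2 is not related to itself.
Transitive: no — w3 R w4 and w4 R w5, but not w3 R w5.
Antisymmetric: no — w3 R w4 and w4 R w3 with w3 ≠ w4.
So R is not a partial order.

No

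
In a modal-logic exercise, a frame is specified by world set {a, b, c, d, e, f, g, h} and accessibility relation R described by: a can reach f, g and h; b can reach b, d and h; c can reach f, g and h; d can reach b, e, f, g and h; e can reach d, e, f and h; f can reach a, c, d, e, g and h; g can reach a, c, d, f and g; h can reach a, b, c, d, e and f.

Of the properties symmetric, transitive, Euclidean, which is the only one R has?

symmetric

Symmetric: yes — every pair in R has its reverse in R.
Transitive: no — a R f and f R c, but not a R c.
Euclidean: no — a R g and a R h, but not g R h.
Only symmetric holds.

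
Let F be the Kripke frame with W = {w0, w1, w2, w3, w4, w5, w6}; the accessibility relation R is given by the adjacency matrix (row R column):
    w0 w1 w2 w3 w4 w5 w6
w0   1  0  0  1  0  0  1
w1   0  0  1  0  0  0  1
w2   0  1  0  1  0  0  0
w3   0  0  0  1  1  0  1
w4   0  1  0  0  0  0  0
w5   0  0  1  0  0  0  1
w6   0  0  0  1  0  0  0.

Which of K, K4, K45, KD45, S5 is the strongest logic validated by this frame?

Transitive (axiom 4): no — w0 R w3 and w3 R w4, but not w0 R w4.
Euclidean (axiom 5): no — w1 R w2 and w1 R w6, but not w2 R w6.
Serial (axiom D): yes — every world has a successor (e.g. w0 R w0).
Reflexive (axiom T): no — w1 is not related to itself.
So F validates K; K4 would additionally require R to be transitive. The strongest is K.

K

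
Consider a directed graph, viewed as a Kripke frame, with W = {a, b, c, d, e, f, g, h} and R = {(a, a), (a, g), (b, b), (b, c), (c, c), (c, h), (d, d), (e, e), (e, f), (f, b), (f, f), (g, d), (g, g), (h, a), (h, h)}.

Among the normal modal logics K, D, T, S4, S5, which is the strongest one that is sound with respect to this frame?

T

Serial (axiom D): yes — every world has a successor (e.g. a R a).
Reflexive (axiom T): yes — every world is R-related to itself.
Transitive (axiom 4): no — a R g and g R d, but not a R d.
Euclidean (axiom 5): no — a R g and a R a, but not g R a.
So F validates K, D, T; S4 would additionally require R to be transitive. The strongest is T.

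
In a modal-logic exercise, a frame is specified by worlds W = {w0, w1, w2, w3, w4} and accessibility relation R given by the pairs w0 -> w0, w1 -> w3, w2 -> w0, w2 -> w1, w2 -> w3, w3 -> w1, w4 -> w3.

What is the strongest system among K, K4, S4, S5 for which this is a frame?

K

Transitive (axiom 4): no — w4 R w3 and w3 R w1, but not w4 R w1.
Reflexive (axiom T): no — w1 is not related to itself.
Euclidean (axiom 5): no — w2 R w0 and w2 R w1, but not w0 R w1.
So F validates K; K4 would additionally require R to be transitive. The strongest is K.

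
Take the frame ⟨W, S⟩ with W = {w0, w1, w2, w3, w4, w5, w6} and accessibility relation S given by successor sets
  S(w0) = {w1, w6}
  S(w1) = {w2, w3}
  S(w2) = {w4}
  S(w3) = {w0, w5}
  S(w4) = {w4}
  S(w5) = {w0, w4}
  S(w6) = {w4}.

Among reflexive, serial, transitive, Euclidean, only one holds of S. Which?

serial

Reflexive: no — w0 is not related to itself.
Serial: yes — every world has a successor (e.g. w0 S w1).
Transitive: no — w0 S w1 and w1 S w2, but not w0 S w2.
Euclidean: no — w0 S w1 and w0 S w6, but not w1 S w6.
Only serial holds.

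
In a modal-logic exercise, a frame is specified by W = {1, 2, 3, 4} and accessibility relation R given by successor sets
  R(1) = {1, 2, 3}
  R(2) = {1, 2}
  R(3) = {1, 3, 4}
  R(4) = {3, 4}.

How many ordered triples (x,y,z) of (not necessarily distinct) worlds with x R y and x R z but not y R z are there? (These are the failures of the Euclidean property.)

4

Enumerating: (1,2,3), (1,3,2), (3,1,4), (3,4,1).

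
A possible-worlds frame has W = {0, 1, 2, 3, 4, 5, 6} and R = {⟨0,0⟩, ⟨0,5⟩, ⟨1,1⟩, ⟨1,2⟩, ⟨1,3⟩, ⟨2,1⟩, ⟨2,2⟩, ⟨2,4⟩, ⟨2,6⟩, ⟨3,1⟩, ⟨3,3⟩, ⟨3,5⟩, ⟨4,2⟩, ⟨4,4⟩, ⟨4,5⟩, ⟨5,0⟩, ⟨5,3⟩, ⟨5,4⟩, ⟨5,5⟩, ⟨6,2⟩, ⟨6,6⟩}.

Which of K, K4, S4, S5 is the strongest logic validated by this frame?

K

Transitive (axiom 4): no — 0 R 5 and 5 R 3, but not 0 R 3.
Reflexive (axiom T): yes — every world is R-related to itself.
Euclidean (axiom 5): no — 1 R 2 and 1 R 3, but not 2 R 3.
So F validates K; K4 would additionally require R to be transitive. The strongest is K.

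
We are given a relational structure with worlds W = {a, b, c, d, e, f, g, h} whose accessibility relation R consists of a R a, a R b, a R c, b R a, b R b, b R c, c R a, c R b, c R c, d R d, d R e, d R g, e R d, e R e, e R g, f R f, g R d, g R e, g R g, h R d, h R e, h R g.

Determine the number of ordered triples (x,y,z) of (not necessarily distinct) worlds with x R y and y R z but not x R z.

0

R is transitive; there are no such tuples.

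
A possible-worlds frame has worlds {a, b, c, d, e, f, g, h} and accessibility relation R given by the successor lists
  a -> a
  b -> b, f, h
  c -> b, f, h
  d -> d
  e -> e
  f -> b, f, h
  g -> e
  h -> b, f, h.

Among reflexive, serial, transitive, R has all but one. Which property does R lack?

Reflexive: no — c is not related to itself.
Serial: yes — every world has a successor (e.g. a R a).
Transitive: yes — every two-step R-path is closed by a direct edge.
Only reflexive fails.

reflexive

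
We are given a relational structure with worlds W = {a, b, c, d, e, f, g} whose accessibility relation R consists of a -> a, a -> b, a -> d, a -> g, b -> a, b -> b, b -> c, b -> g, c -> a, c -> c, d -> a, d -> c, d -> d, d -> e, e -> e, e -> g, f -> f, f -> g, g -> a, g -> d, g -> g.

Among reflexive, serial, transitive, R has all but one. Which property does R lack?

transitive

Reflexive: yes — every world is R-related to itself.
Serial: yes — every world has a successor (e.g. a R a).
Transitive: no — a R b and b R c, but not a R c.
Only transitive fails.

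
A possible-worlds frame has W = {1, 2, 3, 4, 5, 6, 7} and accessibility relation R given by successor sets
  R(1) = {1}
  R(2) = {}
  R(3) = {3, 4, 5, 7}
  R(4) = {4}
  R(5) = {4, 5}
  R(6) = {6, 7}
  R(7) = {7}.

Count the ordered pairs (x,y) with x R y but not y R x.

5

Enumerating: (3,4), (3,5), (3,7), (5,4), (6,7).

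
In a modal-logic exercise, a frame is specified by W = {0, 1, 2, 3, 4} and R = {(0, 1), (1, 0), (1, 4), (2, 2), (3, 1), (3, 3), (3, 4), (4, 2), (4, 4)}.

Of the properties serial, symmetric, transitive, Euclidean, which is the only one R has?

Serial: yes — every world has a successor (e.g. 0 R 1).
Symmetric: no — 1 R 4 but not 4 R 1.
Transitive: no — 0 R 1 and 1 R 4, but not 0 R 4.
Euclidean: no — 1 R 0 and 1 R 4, but not 0 R 4.
Only serial holds.

serial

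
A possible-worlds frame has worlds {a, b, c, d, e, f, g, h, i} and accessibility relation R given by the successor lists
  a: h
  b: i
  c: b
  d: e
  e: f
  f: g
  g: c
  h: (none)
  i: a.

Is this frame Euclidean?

Euclidean: no — a R h and a R h, but not h R h.

No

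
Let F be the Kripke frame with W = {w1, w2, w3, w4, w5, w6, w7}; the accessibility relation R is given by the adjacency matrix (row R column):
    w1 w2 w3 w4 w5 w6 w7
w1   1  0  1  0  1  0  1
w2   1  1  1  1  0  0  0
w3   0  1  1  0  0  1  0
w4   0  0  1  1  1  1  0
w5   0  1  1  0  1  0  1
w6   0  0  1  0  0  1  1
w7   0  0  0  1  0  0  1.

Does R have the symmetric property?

No

Symmetric: no — w1 R w3 but not w3 R w1.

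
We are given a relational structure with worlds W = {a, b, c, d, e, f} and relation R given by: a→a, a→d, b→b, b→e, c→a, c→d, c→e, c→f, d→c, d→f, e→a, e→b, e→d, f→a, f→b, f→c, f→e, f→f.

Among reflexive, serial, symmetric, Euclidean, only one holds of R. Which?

Reflexive: no — c is not related to itself.
Serial: yes — every world has a successor (e.g. a R a).
Symmetric: no — a R d but not d R a.
Euclidean: no — c R a and c R e, but not a R e.
Only serial holds.

serial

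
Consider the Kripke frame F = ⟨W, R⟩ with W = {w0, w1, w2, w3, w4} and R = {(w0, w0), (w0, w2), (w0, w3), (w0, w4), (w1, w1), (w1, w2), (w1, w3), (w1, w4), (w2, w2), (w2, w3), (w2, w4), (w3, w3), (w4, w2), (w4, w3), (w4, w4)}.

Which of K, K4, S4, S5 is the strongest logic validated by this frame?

S4

Transitive (axiom 4): yes — every two-step R-path is closed by a direct edge.
Reflexive (axiom T): yes — every world is R-related to itself.
Euclidean (axiom 5): no — w0 R w3 and w0 R w2, but not w3 R w2.
So F validates K, K4, S4; S5 would additionally require R to be Euclidean. The strongest is S4.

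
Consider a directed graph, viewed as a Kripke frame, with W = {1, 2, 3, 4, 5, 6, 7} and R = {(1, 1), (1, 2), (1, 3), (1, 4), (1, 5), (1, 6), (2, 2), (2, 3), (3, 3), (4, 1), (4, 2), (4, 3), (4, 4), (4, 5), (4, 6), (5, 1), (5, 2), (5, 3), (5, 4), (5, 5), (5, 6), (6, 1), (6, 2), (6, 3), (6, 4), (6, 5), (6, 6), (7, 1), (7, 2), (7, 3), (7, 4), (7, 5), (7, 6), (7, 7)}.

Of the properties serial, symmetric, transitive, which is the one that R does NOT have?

Serial: yes — every world has a successor (e.g. 1 R 1).
Symmetric: no — 1 R 2 but not 2 R 1.
Transitive: yes — every two-step R-path is closed by a direct edge.
Only symmetric fails.

symmetric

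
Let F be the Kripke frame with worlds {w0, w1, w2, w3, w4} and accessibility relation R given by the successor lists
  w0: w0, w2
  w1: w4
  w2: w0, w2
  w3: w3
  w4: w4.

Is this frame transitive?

Transitive: yes — every two-step R-path is closed by a direct edge.

Yes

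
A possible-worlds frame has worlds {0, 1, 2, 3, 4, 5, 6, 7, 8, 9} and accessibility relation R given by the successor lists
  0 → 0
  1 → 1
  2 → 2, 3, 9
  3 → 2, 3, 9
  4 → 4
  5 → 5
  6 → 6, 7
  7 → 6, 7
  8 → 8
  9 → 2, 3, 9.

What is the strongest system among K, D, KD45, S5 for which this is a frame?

S5

Serial (axiom D): yes — every world has a successor (e.g. 0 R 0).
Euclidean (axiom 5): yes — any two successors of a common world are R-related.
Transitive (axiom 4): yes — every two-step R-path is closed by a direct edge.
Reflexive (axiom T): yes — every world is R-related to itself.
So F validates K, D, KD45, S5. The strongest is S5.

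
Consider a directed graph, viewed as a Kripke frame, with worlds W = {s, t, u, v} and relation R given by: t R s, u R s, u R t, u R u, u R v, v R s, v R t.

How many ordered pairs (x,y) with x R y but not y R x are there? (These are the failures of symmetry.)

Enumerating: (t,s), (u,s), (u,t), (u,v), (v,s), (v,t).

6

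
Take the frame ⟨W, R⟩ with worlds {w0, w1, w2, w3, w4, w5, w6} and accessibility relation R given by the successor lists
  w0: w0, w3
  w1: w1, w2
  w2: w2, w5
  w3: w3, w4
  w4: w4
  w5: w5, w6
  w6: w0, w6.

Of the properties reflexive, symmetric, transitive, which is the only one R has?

Reflexive: yes — every world is R-related to itself.
Symmetric: no — w0 R w3 but not w3 R w0.
Transitive: no — w0 R w3 and w3 R w4, but not w0 R w4.
Only reflexive holds.

reflexive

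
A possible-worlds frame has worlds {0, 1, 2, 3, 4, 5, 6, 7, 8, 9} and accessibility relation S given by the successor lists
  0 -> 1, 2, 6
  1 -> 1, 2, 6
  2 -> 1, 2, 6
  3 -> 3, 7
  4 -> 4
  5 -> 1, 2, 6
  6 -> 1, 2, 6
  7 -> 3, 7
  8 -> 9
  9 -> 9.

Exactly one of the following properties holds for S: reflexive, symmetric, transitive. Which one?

Reflexive: no — 0 is not related to itself.
Symmetric: no — 0 S 1 but not 1 S 0.
Transitive: yes — every two-step S-path is closed by a direct edge.
Only transitive holds.

transitive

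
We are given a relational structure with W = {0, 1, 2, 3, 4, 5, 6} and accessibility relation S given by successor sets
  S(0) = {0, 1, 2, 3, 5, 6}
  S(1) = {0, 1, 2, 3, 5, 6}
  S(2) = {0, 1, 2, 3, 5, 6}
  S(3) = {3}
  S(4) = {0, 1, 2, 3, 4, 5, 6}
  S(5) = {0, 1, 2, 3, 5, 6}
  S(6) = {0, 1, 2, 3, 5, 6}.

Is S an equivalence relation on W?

Reflexive: yes — every world is S-related to itself.
Symmetric: no — 0 S 3 but not 3 S 0.
Transitive: yes — every two-step S-path is closed by a direct edge.
So S is not an equivalence relation.

No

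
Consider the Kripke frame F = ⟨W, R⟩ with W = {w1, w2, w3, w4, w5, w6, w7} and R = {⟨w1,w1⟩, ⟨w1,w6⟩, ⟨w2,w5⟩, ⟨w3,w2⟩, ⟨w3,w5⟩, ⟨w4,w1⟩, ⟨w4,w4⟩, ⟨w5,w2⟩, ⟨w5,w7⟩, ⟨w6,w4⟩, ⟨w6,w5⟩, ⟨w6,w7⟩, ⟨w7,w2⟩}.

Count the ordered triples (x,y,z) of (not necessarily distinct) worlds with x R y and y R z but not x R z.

12

Enumerating: (w1,w6,w4), (w1,w6,w5), (w1,w6,w7), (w2,w5,w2), (w2,w5,w7), (w3,w5,w7), (w4,w1,w6), (w5,w2,w5), (w6,w4,w1), (w6,w5,w2), (w6,w7,w2), (w7,w2,w5).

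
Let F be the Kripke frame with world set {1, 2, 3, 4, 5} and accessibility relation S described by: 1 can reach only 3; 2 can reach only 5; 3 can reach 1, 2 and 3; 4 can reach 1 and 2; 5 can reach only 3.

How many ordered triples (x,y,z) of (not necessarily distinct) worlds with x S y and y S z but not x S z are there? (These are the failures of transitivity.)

Enumerating: (1,3,1), (1,3,2), (2,5,3), (3,2,5), (4,1,3), (4,2,5), (5,3,1), (5,3,2).

8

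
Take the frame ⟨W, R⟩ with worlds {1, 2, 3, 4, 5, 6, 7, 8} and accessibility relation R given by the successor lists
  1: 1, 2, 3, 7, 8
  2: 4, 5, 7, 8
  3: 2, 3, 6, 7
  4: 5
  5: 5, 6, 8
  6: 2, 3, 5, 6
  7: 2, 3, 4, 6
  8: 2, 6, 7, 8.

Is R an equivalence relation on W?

No

Reflexive: no — 2 is not related to itself.
Symmetric: no — 1 R 2 but not 2 R 1.
Transitive: no — 1 R 2 and 2 R 4, but not 1 R 4.
So R is not an equivalence relation.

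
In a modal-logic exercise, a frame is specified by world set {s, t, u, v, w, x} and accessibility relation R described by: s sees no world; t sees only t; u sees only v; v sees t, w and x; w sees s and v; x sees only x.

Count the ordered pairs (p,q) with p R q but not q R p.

Enumerating: (u,v), (v,t), (v,x), (w,s).

4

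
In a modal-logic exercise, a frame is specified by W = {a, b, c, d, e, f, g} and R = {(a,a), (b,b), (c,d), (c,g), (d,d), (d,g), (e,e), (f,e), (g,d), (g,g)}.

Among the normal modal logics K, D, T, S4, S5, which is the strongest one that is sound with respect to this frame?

D

Serial (axiom D): yes — every world has a successor (e.g. a R a).
Reflexive (axiom T): no — c is not related to itself.
Transitive (axiom 4): yes — every two-step R-path is closed by a direct edge.
Euclidean (axiom 5): yes — any two successors of a common world are R-related.
So F validates K, D; T would additionally require R to be reflexive. The strongest is D.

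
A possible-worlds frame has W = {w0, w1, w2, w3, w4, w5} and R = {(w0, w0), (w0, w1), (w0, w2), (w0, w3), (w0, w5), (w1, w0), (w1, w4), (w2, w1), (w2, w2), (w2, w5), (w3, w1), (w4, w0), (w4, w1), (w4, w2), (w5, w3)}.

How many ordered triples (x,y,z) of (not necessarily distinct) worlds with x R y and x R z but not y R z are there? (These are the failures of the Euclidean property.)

27

Enumerating: (w0,w1,w1), (w0,w1,w2), (w0,w1,w3), (w0,w1,w5), (w0,w2,w0), (w0,w2,w3), (w0,w3,w0), (w0,w3,w2), (w0,w3,w3), (w0,w3,w5), (w0,w5,w0), (w0,w5,w1), … and 15 more.
Total: 27.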